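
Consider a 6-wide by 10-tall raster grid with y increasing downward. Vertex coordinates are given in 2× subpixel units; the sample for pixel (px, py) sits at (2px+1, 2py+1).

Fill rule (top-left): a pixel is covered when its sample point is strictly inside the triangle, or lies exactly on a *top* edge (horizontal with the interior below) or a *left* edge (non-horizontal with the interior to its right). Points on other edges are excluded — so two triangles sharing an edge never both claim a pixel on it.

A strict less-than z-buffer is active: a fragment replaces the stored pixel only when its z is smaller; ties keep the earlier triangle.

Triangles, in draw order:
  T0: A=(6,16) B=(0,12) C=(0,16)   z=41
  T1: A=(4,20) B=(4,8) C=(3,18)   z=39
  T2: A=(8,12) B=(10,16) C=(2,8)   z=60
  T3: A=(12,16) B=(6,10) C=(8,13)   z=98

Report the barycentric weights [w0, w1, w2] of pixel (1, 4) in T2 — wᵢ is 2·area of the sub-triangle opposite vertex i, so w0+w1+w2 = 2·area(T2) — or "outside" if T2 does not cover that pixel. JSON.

T0:
  2·area = 24  (B↔C swapped to make it positive)
  edge (6, 16)→(0, 16): d=(-6,0) right/bottom  bias=-1
  edge (0, 16)→(0, 12): d=(0,-4) top-left  bias=+0
  edge (0, 12)→(6, 16): d=(6,4) right/bottom  bias=-1
    (0,6)@(1, 13): e=[18,4,2] → █
    (1,6)@(3, 13): e=[18,12,-6] → ·
    (0,7)@(1, 15): e=[6,4,14] → █
    (1,7)@(3, 15): e=[6,12,6] → █
    (2,7)@(5, 15): e=[6,20,-2] → ·
    (0,8)@(1, 17): e=[-6,4,26] → ·
    (1,8)@(3, 17): e=[-6,12,18] → ·
  covered (3 px):
    · · · · · ·
    · · · · · ·
    · · · · · ·
    · · · · · ·
    · · · · · ·
    · · · · · ·
    █ · · · · ·
    █ █ · · · ·
    · · · · · ·
    · · · · · ·
T1:
  2·area = 12  (B↔C swapped to make it positive)
  edge (4, 20)→(3, 18): d=(-1,-2) top-left  bias=+0
  edge (3, 18)→(4, 8): d=(1,-10) top-left  bias=+0
  edge (4, 8)→(4, 20): d=(0,12) right/bottom  bias=-1
  covered (0 px):
    · · · · · ·
    · · · · · ·
    · · · · · ·
    · · · · · ·
    · · · · · ·
    · · · · · ·
    · · · · · ·
    · · · · · ·
    · · · · · ·
    · · · · · ·
T2:
  2·area = 16
  edge (8, 12)→(10, 16): d=(2,4) right/bottom  bias=-1
  edge (10, 16)→(2, 8): d=(-8,-8) top-left  bias=+0
  edge (2, 8)→(8, 12): d=(6,4) right/bottom  bias=-1
    (0,3)@(1, 7): e=[18,0,-2] → ·  [on edge]
    (1,4)@(3, 9): e=[14,0,2] → █  [on edge]
    (2,4)@(5, 9): e=[6,16,-6] → ·
    (1,5)@(3, 11): e=[18,-16,14] → ·
    (2,5)@(5, 11): e=[10,0,6] → █  [on edge]
    (3,5)@(7, 11): e=[2,16,-2] → ·
    (2,6)@(5, 13): e=[14,-16,18] → ·
    (3,6)@(7, 13): e=[6,0,10] → █  [on edge]
    (4,6)@(9, 13): e=[-2,16,2] → ·
    (3,7)@(7, 15): e=[10,-16,22] → ·
    (4,7)@(9, 15): e=[2,0,14] → █  [on edge]
    (5,7)@(11, 15): e=[-6,16,6] → ·
    (5,8)@(11, 17): e=[-2,0,18] → ·  [on edge]
  covered (4 px):
    · · · · · ·
    · · · · · ·
    · · · · · ·
    · · · · · ·
    · █ · · · ·
    · · █ · · ·
    · · · █ · ·
    · · · · █ ·
    · · · · · ·
    · · · · · ·
T3:
  2·area = 6  (B↔C swapped to make it positive)
  edge (12, 16)→(8, 13): d=(-4,-3) top-left  bias=+0
  edge (8, 13)→(6, 10): d=(-2,-3) top-left  bias=+0
  edge (6, 10)→(12, 16): d=(6,6) right/bottom  bias=-1
    (0,2)@(1, 5): e=[11,-5,0] → ·  [on edge]
    (1,3)@(3, 7): e=[9,-3,0] → ·  [on edge]
    (2,4)@(5, 9): e=[7,-1,0] → ·  [on edge]
    (3,5)@(7, 11): e=[5,1,0] → ·  [on edge]
    (4,6)@(9, 13): e=[3,3,0] → ·  [on edge]
    (5,7)@(11, 15): e=[1,5,0] → ·  [on edge]
  covered (0 px):
    · · · · · ·
    · · · · · ·
    · · · · · ·
    · · · · · ·
    · · · · · ·
    · · · · · ·
    · · · · · ·
    · · · · · ·
    · · · · · ·
    · · · · · ·

Result: [0,2,14]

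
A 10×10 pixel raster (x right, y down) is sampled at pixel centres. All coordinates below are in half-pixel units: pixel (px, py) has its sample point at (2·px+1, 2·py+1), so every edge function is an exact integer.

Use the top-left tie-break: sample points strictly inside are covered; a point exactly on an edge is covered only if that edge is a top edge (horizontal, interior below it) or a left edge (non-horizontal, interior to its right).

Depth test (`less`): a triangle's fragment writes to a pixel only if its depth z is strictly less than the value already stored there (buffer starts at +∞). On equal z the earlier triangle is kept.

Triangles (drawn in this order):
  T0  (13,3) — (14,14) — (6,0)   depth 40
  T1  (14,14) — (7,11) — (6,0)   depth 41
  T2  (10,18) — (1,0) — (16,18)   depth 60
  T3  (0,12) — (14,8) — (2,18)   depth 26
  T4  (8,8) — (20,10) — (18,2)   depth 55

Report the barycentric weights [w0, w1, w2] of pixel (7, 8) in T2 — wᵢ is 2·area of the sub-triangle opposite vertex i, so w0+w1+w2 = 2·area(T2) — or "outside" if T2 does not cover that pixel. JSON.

T0:
  2·area = 74
  edge (13, 3)→(14, 14): d=(1,11) right/bottom  bias=-1
  edge (14, 14)→(6, 0): d=(-8,-14) top-left  bias=+0
  edge (6, 0)→(13, 3): d=(7,3) right/bottom  bias=-1
    (3,0)@(7, 1): e=[64,6,4] → █
    (4,0)@(9, 1): e=[42,34,-2] → ·
    (3,1)@(7, 3): e=[66,-10,18] → ·
    (4,1)@(9, 3): e=[44,18,12] → █
    (5,1)@(11, 3): e=[22,46,6] → █
    (6,1)@(13, 3): e=[0,74,0] → ·  [on edge]
    (4,2)@(9, 5): e=[46,2,26] → █
    (6,2)@(13, 5): e=[2,58,14] → █
    (7,2)@(15, 5): e=[-20,86,8] → ·
    (4,3)@(9, 7): e=[48,-14,40] → ·
    (5,3)@(11, 7): e=[26,14,34] → █
    (7,3)@(15, 7): e=[-18,70,22] → ·
  covered (10 px):
    · · · █ · · · · · ·
    · · · · █ █ · · · ·
    · · · · █ █ █ · · ·
    · · · · · █ █ · · ·
    · · · · · · █ · · ·
    · · · · · · █ · · ·
    · · · · · · · · · ·
    · · · · · · · · · ·
    · · · · · · · · · ·
    · · · · · · · · · ·
T1:
  2·area = 74
  edge (14, 14)→(7, 11): d=(-7,-3) top-left  bias=+0
  edge (7, 11)→(6, 0): d=(-1,-11) top-left  bias=+0
  edge (6, 0)→(14, 14): d=(8,14) right/bottom  bias=-1
    (3,1)@(7, 3): e=[56,8,10] → █
    (4,1)@(9, 3): e=[62,30,-18] → ·
    (3,2)@(7, 5): e=[42,6,26] → █
    (4,2)@(9, 5): e=[48,28,-2] → ·
    (3,3)@(7, 7): e=[28,4,42] → █
    (4,3)@(9, 7): e=[34,26,14] → █
    (5,3)@(11, 7): e=[40,48,-14] → ·
    (3,4)@(7, 9): e=[14,2,58] → █
    (5,4)@(11, 9): e=[26,46,2] → █
    (6,4)@(13, 9): e=[32,68,-26] → ·
    (3,5)@(7, 11): e=[0,0,74] → █  [on edge]
    (6,5)@(13, 11): e=[18,66,-10] → ·
  covered (11 px):
    · · · · · · · · · ·
    · · · █ · · · · · ·
    · · · █ · · · · · ·
    · · · █ █ · · · · ·
    · · · █ █ █ · · · ·
    · · · █ █ █ · · · ·
    · · · · · · █ · · ·
    · · · · · · · · · ·
    · · · · · · · · · ·
    · · · · · · · · · ·
T2:
  2·area = 108
  edge (10, 18)→(1, 0): d=(-9,-18) top-left  bias=+0
  edge (1, 0)→(16, 18): d=(15,18) right/bottom  bias=-1
  edge (16, 18)→(10, 18): d=(-6,0) right/bottom  bias=-1
    (1,1)@(3, 3): e=[9,9,90] → █
    (2,1)@(5, 3): e=[45,-27,90] → ·
    (1,2)@(3, 5): e=[-9,39,78] → ·
    (2,2)@(5, 5): e=[27,3,78] → █
    (3,2)@(7, 5): e=[63,-33,78] → ·
    (2,3)@(5, 7): e=[9,33,66] → █
    (3,3)@(7, 7): e=[45,-3,66] → ·
    (2,4)@(5, 9): e=[-9,63,54] → ·
    (3,4)@(7, 9): e=[27,27,54] → █
    (4,4)@(9, 9): e=[63,-9,54] → ·
    (3,5)@(7, 11): e=[9,57,42] → █
    (4,5)@(9, 11): e=[45,21,42] → █
  covered (14 px):
    · · · · · · · · · ·
    · █ · · · · · · · ·
    · · █ · · · · · · ·
    · · █ · · · · · · ·
    · · · █ · · · · · ·
    · · · █ █ · · · · ·
    · · · · █ █ · · · ·
    · · · · █ █ █ · · ·
    · · · · · █ █ █ · ·
    · · · · · · · · · ·
T3:
  2·area = 92
  edge (0, 12)→(14, 8): d=(14,-4) top-left  bias=+0
  edge (14, 8)→(2, 18): d=(-12,10) right/bottom  bias=-1
  edge (2, 18)→(0, 12): d=(-2,-6) top-left  bias=+0
    (5,4)@(11, 9): e=[2,18,72] → █
    (6,4)@(13, 9): e=[10,-2,84] → ·
    (2,5)@(5, 11): e=[6,54,32] → █
    (3,5)@(7, 11): e=[14,34,44] → █
    (4,5)@(9, 11): e=[22,14,56] → █
    (5,5)@(11, 11): e=[30,-6,68] → ·
    (0,6)@(1, 13): e=[18,70,4] → █
    (1,6)@(3, 13): e=[26,50,16] → █
    (4,6)@(9, 13): e=[50,-10,52] → ·
    (0,7)@(1, 15): e=[46,46,0] → █  [on edge]
    (3,7)@(7, 15): e=[70,-14,36] → ·
    (0,8)@(1, 17): e=[74,22,-4] → ·
  covered (12 px):
    · · · · · · · · · ·
    · · · · · · · · · ·
    · · · · · · · · · ·
    · · · · · · · · · ·
    · · · · · █ · · · ·
    · · █ █ █ · · · · ·
    █ █ █ █ · · · · · ·
    █ █ █ · · · · · · ·
    · █ · · · · · · · ·
    · · · · · · · · · ·
T4:
  2·area = 92  (B↔C swapped to make it positive)
  edge (8, 8)→(18, 2): d=(10,-6) top-left  bias=+0
  edge (18, 2)→(20, 10): d=(2,8) right/bottom  bias=-1
  edge (20, 10)→(8, 8): d=(-12,-2) top-left  bias=+0
    (8,1)@(17, 3): e=[4,10,78] → █
    (9,1)@(19, 3): e=[16,-6,82] → ·
    (6,2)@(13, 5): e=[0,46,46] → █  [on edge]
    (7,2)@(15, 5): e=[12,30,50] → █
    (9,2)@(19, 5): e=[36,-2,58] → ·
    (5,3)@(11, 7): e=[8,66,18] → █
    (9,3)@(19, 7): e=[56,2,34] → █
    (5,4)@(11, 9): e=[28,70,-6] → ·
    (6,4)@(13, 9): e=[40,54,-2] → ·
    (7,4)@(15, 9): e=[52,38,2] → █
    (1,5)@(3, 11): e=[0,138,-46] → ·  [on edge]
    (7,5)@(15, 11): e=[72,42,-22] → ·
  covered (12 px):
    · · · · · · · · · ·
    · · · · · · · · █ ·
    · · · · · · █ █ █ ·
    · · · · · █ █ █ █ █
    · · · · · · · █ █ █
    · · · · · · · · · ·
    · · · · · · · · · ·
    · · · · · · · · · ·
    · · · · · · · · · ·
    · · · · · · · · · ·

Answer: [3,6,99]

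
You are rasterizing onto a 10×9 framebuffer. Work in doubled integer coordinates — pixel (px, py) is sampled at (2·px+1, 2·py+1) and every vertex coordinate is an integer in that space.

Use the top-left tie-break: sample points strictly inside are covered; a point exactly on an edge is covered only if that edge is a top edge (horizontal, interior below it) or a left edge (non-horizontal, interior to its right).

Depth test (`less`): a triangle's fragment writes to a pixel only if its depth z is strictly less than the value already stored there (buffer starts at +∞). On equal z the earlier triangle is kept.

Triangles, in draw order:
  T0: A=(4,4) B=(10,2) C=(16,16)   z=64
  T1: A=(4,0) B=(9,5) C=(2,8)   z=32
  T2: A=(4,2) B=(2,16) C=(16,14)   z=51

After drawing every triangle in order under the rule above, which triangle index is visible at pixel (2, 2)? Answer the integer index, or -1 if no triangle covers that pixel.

T0:
  2·area = 96
  edge (4, 4)→(10, 2): d=(6,-2) top-left  bias=+0
  edge (10, 2)→(16, 16): d=(6,14) right/bottom  bias=-1
  edge (16, 16)→(4, 4): d=(-12,-12) top-left  bias=+0
    (0,0)@(1, 1): e=[-24,120,0] → .  [on edge]
    (6,0)@(13, 1): e=[0,-48,144] → .  [on edge]
    (1,1)@(3, 3): e=[-8,104,0] → .  [on edge]
    (3,1)@(7, 3): e=[0,48,48] → X  [on edge]
    (4,1)@(9, 3): e=[4,20,72] → X
    (5,1)@(11, 3): e=[8,-8,96] → .
    (0,2)@(1, 5): e=[0,144,-48] → .  [on edge]
    (2,2)@(5, 5): e=[8,88,0] → X  [on edge]
    (5,2)@(11, 5): e=[20,4,72] → X
    (6,2)@(13, 5): e=[24,-24,96] → .
    (2,3)@(5, 7): e=[20,100,-24] → .
    (3,3)@(7, 7): e=[24,72,0] → X  [on edge]
    (4,4)@(9, 9): e=[40,56,0] → X  [on edge]
    (6,4)@(13, 9): e=[48,0,48] → .  [on edge]
    (5,5)@(11, 11): e=[56,40,0] → X  [on edge]
    (6,6)@(13, 13): e=[72,24,0] → X  [on edge]
    (7,7)@(15, 15): e=[88,8,0] → X  [on edge]
    (8,8)@(17, 17): e=[104,-8,0] → .  [on edge]
  covered (15 px):
    . . . . . . . . . .
    . . . X X . . . . .
    . . X X X X . . . .
    . . . X X X . . . .
    . . . . X X . . . .
    . . . . . X X . . .
    . . . . . . X . . .
    . . . . . . . X . .
    . . . . . . . . . .
T1:
  2·area = 50
  edge (4, 0)→(9, 5): d=(5,5) right/bottom  bias=-1
  edge (9, 5)→(2, 8): d=(-7,3) right/bottom  bias=-1
  edge (2, 8)→(4, 0): d=(2,-8) top-left  bias=+0
    (2,0)@(5, 1): e=[0,40,10] → .  [on edge]
    (2,1)@(5, 3): e=[10,26,14] → X
    (3,1)@(7, 3): e=[0,20,30] → .  [on edge]
    (1,2)@(3, 5): e=[30,18,2] → X
    (3,2)@(7, 5): e=[10,6,34] → X
    (4,2)@(9, 5): e=[0,0,50] → .  [on edge]
    (1,3)@(3, 7): e=[40,4,6] → X
    (2,3)@(5, 7): e=[30,-2,22] → .
    (3,3)@(7, 7): e=[20,-8,38] → .
    (5,3)@(11, 7): e=[0,-20,70] → .  [on edge]
    (1,4)@(3, 9): e=[50,-10,10] → .
    (6,4)@(13, 9): e=[0,-40,90] → .  [on edge]
    (7,5)@(15, 11): e=[0,-60,110] → .  [on edge]
    (8,6)@(17, 13): e=[0,-80,130] → .  [on edge]
    (9,7)@(19, 15): e=[0,-100,150] → .  [on edge]
  covered (5 px):
    . . . . . . . . . .
    . . X . . . . . . .
    . X X X . . . . . .
    . X . . . . . . . .
    . . . . . . . . . .
    . . . . . . . . . .
    . . . . . . . . . .
    . . . . . . . . . .
    . . . . . . . . . .
T2:
  2·area = 192  (B↔C swapped to make it positive)
  edge (4, 2)→(16, 14): d=(12,12) right/bottom  bias=-1
  edge (16, 14)→(2, 16): d=(-14,2) right/bottom  bias=-1
  edge (2, 16)→(4, 2): d=(2,-14) top-left  bias=+0
    (1,0)@(3, 1): e=[0,208,-16] → .  [on edge]
    (2,1)@(5, 3): e=[0,176,16] → .  [on edge]
    (2,2)@(5, 5): e=[24,148,20] → X
    (3,2)@(7, 5): e=[0,144,48] → .  [on edge]
    (2,3)@(5, 7): e=[48,120,24] → X
    (3,3)@(7, 7): e=[24,116,52] → X
    (4,3)@(9, 7): e=[0,112,80] → .  [on edge]
    (1,4)@(3, 9): e=[96,96,0] → X  [on edge]
    (4,4)@(9, 9): e=[24,84,84] → X
    (5,4)@(11, 9): e=[0,80,112] → .  [on edge]
    (1,5)@(3, 11): e=[120,68,4] → X
    (5,5)@(11, 11): e=[24,52,116] → X
    (6,5)@(13, 11): e=[0,48,144] → .  [on edge]
    (7,6)@(15, 13): e=[0,16,176] → .  [on edge]
    (4,7)@(9, 15): e=[96,0,96] → .  [on edge]
    (8,7)@(17, 15): e=[0,-16,208] → .  [on edge]
    (9,8)@(19, 17): e=[0,-48,240] → .  [on edge]
  covered (21 px):
    . . . . . . . . . .
    . . . . . . . . . .
    . . X . . . . . . .
    . . X X . . . . . .
    . X X X X . . . . .
    . X X X X X . . . .
    . X X X X X X . . .
    . X X X . . . . . .
    . . . . . . . . . .

Z-buffer (winner per pixel, '.' = empty):
  . . . . . . . . . .
  . . 1 0 0 . . . . .
  . 1 1 1 0 0 . . . .
  . 1 2 2 0 0 . . . .
  . 2 2 2 2 0 . . . .
  . 2 2 2 2 2 0 . . .
  . 2 2 2 2 2 2 . . .
  . 2 2 2 . . . 0 . .
  . . . . . . . . . .

Result: 1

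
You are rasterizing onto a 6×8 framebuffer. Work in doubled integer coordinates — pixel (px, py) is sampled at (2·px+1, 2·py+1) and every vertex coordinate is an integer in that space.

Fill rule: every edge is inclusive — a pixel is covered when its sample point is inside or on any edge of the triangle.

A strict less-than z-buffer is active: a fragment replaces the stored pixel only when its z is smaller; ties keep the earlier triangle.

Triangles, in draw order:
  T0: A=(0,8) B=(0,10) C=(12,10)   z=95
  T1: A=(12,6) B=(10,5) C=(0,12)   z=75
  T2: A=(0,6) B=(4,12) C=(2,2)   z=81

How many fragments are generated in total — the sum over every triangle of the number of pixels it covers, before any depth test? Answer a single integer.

T0:
  2·area = 24  (B↔C swapped to make it positive)
  edge (0, 8)→(12, 10): d=(12,2) inclusive
  edge (12, 10)→(0, 10): d=(-12,0) inclusive
  edge (0, 10)→(0, 8): d=(0,-2) inclusive
    (0,4)@(1, 9): e=[10,12,2] → █
    (1,4)@(3, 9): e=[6,12,6] → █
    (2,4)@(5, 9): e=[2,12,10] → █
    (3,4)@(7, 9): e=[-2,12,14] → ·
    (0,5)@(1, 11): e=[34,-12,2] → ·
    (1,5)@(3, 11): e=[30,-12,6] → ·
    (2,5)@(5, 11): e=[26,-12,10] → ·
  covered (3 px):
    · · · · · ·
    · · · · · ·
    · · · · · ·
    · · · · · ·
    █ █ █ · · ·
    · · · · · ·
    · · · · · ·
    · · · · · ·
T1:
  2·area = 24  (B↔C swapped to make it positive)
  edge (12, 6)→(0, 12): d=(-12,6) inclusive
  edge (0, 12)→(10, 5): d=(10,-7) inclusive
  edge (10, 5)→(12, 6): d=(2,1) inclusive
    (4,3)@(9, 7): e=[6,13,5] → █
    (5,3)@(11, 7): e=[-6,27,3] → ·
    (2,4)@(5, 9): e=[6,5,13] → █
    (3,4)@(7, 9): e=[-6,19,11] → ·
    (4,4)@(9, 9): e=[-18,33,9] → ·
    (2,5)@(5, 11): e=[-18,25,17] → ·
  covered (2 px):
    · · · · · ·
    · · · · · ·
    · · · · · ·
    · · · · █ ·
    · · █ · · ·
    · · · · · ·
    · · · · · ·
    · · · · · ·
T2:
  2·area = 28  (B↔C swapped to make it positive)
  edge (0, 6)→(2, 2): d=(2,-4) inclusive
  edge (2, 2)→(4, 12): d=(2,10) inclusive
  edge (4, 12)→(0, 6): d=(-4,-6) inclusive
    (0,2)@(1, 5): e=[2,16,10] → █
    (1,2)@(3, 5): e=[10,-4,22] → ·
    (0,3)@(1, 7): e=[6,20,2] → █
    (1,3)@(3, 7): e=[14,0,14] → █  [on edge]
    (2,3)@(5, 7): e=[22,-20,26] → ·
    (0,4)@(1, 9): e=[10,24,-6] → ·
    (1,4)@(3, 9): e=[18,4,6] → █
    (2,4)@(5, 9): e=[26,-16,18] → ·
    (1,5)@(3, 11): e=[22,8,-2] → ·
  covered (4 px):
    · · · · · ·
    · · · · · ·
    █ · · · · ·
    █ █ · · · ·
    · █ · · · ·
    · · · · · ·
    · · · · · ·
    · · · · · ·

Result: 9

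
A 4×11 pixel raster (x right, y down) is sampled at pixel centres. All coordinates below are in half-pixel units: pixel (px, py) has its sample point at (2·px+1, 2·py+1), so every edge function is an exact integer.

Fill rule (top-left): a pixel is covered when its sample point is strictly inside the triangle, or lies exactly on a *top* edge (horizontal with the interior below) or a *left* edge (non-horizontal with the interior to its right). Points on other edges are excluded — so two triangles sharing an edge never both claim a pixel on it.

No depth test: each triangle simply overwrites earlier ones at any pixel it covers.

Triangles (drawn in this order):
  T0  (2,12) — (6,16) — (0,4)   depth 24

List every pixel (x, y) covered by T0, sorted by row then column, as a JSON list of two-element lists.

T0:
  2·area = 24  (B↔C swapped to make it positive)
  edge (2, 12)→(0, 4): d=(-2,-8) top-left  bias=+0
  edge (0, 4)→(6, 16): d=(6,12) right/bottom  bias=-1
  edge (6, 16)→(2, 12): d=(-4,-4) top-left  bias=+0
    (0,3)@(1, 7): e=[2,6,16] → █
    (1,3)@(3, 7): e=[18,-18,24] → ·
    (0,4)@(1, 9): e=[-2,18,8] → ·
    (0,5)@(1, 11): e=[-6,30,0] → ·  [on edge]
    (1,5)@(3, 11): e=[10,6,8] → █
    (2,5)@(5, 11): e=[26,-18,16] → ·
    (1,6)@(3, 13): e=[6,18,0] → █  [on edge]
    (2,6)@(5, 13): e=[22,-6,8] → ·
    (1,7)@(3, 15): e=[2,30,-8] → ·
    (2,7)@(5, 15): e=[18,6,0] → █  [on edge]
    (3,7)@(7, 15): e=[34,-18,8] → ·
    (2,8)@(5, 17): e=[14,18,-8] → ·
    (3,8)@(7, 17): e=[30,-6,0] → ·  [on edge]
  covered (4 px):
    · · · ·
    · · · ·
    · · · ·
    █ · · ·
    · · · ·
    · █ · ·
    · █ · ·
    · · █ ·
    · · · ·
    · · · ·
    · · · ·

Result: [[0,3],[1,5],[1,6],[2,7]]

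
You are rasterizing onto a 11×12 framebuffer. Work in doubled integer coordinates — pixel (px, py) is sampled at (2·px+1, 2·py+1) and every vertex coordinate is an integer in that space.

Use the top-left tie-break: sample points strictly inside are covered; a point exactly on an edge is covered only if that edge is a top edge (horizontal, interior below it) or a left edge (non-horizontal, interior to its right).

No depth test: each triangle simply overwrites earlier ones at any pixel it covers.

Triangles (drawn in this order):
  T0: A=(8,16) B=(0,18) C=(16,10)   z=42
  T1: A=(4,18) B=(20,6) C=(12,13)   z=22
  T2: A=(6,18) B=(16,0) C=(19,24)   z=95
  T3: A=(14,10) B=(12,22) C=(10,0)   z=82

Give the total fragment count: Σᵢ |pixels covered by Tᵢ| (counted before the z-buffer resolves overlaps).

T0:
  2·area = 32
  edge (8, 16)→(0, 18): d=(-8,2) right/bottom  bias=-1
  edge (0, 18)→(16, 10): d=(16,-8) top-left  bias=+0
  edge (16, 10)→(8, 16): d=(-8,6) right/bottom  bias=-1
    (5,6)@(11, 13): e=[18,8,6] → #
    (6,6)@(13, 13): e=[14,24,-6] → ·
    (3,7)@(7, 15): e=[10,8,14] → #
    (4,7)@(9, 15): e=[6,24,2] → #
    (5,7)@(11, 15): e=[2,40,-10] → ·
    (1,8)@(3, 17): e=[2,8,22] → #
    (2,8)@(5, 17): e=[-2,24,10] → ·
    (3,8)@(7, 17): e=[-6,40,-2] → ·
    (4,8)@(9, 17): e=[-10,56,-14] → ·
    (1,9)@(3, 19): e=[-14,40,6] → ·
  covered (4 px):
    · · · · · · · · · · ·
    · · · · · · · · · · ·
    · · · · · · · · · · ·
    · · · · · · · · · · ·
    · · · · · · · · · · ·
    · · · · · · · · · · ·
    · · · · · # · · · · ·
    · · · # # · · · · · ·
    · # · · · · · · · · ·
    · · · · · · · · · · ·
    · · · · · · · · · · ·
    · · · · · · · · · · ·
T1:
  2·area = 16
  edge (4, 18)→(20, 6): d=(16,-12) top-left  bias=+0
  edge (20, 6)→(12, 13): d=(-8,7) right/bottom  bias=-1
  edge (12, 13)→(4, 18): d=(-8,5) right/bottom  bias=-1
    (5,6)@(11, 13): e=[4,7,5] → #
    (6,6)@(13, 13): e=[28,-7,-5] → ·
    (5,7)@(11, 15): e=[36,-9,-11] → ·
  covered (1 px):
    · · · · · · · · · · ·
    · · · · · · · · · · ·
    · · · · · · · · · · ·
    · · · · · · · · · · ·
    · · · · · · · · · · ·
    · · · · · · · · · · ·
    · · · · · # · · · · ·
    · · · · · · · · · · ·
    · · · · · · · · · · ·
    · · · · · · · · · · ·
    · · · · · · · · · · ·
    · · · · · · · · · · ·
T2:
  2·area = 294
  edge (6, 18)→(16, 0): d=(10,-18) top-left  bias=+0
  edge (16, 0)→(19, 24): d=(3,24) right/bottom  bias=-1
  edge (19, 24)→(6, 18): d=(-13,-6) top-left  bias=+0
    (7,1)@(15, 3): e=[12,33,249] → #
    (8,1)@(17, 3): e=[48,-15,261] → ·
    (7,2)@(15, 5): e=[32,39,223] → #
    (8,2)@(17, 5): e=[68,-9,235] → ·
    (6,3)@(13, 7): e=[16,93,185] → #
    (8,3)@(17, 7): e=[88,-3,209] → ·
    (5,4)@(11, 9): e=[0,147,147] → #  [on edge]
    (8,4)@(17, 9): e=[108,3,183] → #
    (9,4)@(19, 9): e=[144,-45,195] → ·
    (5,5)@(11, 11): e=[20,153,121] → #
    (9,5)@(19, 11): e=[164,-39,169] → ·
    (4,6)@(9, 13): e=[4,207,83] → #
  covered (37 px):
    · · · · · · · · · · ·
    · · · · · · · # · · ·
    · · · · · · · # · · ·
    · · · · · · # # · · ·
    · · · · · # # # # · ·
    · · · · · # # # # · ·
    · · · · # # # # # · ·
    · · · · # # # # # · ·
    · · · # # # # # # · ·
    · · · · # # # # # · ·
    · · · · · · # # # · ·
    · · · · · · · · # · ·
T3:
  2·area = 68
  edge (14, 10)→(12, 22): d=(-2,12) right/bottom  bias=-1
  edge (12, 22)→(10, 0): d=(-2,-22) top-left  bias=+0
  edge (10, 0)→(14, 10): d=(4,10) right/bottom  bias=-1
    (5,1)@(11, 3): e=[50,16,2] → #
    (6,1)@(13, 3): e=[26,60,-18] → ·
    (5,2)@(11, 5): e=[46,12,10] → #
    (6,2)@(13, 5): e=[22,56,-10] → ·
    (5,3)@(11, 7): e=[42,8,18] → #
    (6,3)@(13, 7): e=[18,52,-2] → ·
    (5,4)@(11, 9): e=[38,4,26] → #
    (6,4)@(13, 9): e=[14,48,6] → #
    (7,4)@(15, 9): e=[-10,92,-14] → ·
    (5,5)@(11, 11): e=[34,0,34] → #  [on edge]
    (7,5)@(15, 11): e=[-14,88,-6] → ·
    (5,6)@(11, 13): e=[30,-4,42] → ·
  covered (9 px):
    · · · · · · · · · · ·
    · · · · · # · · · · ·
    · · · · · # · · · · ·
    · · · · · # · · · · ·
    · · · · · # # · · · ·
    · · · · · # # · · · ·
    · · · · · · # · · · ·
    · · · · · · # · · · ·
    · · · · · · · · · · ·
    · · · · · · · · · · ·
    · · · · · · · · · · ·
    · · · · · · · · · · ·

Answer: 51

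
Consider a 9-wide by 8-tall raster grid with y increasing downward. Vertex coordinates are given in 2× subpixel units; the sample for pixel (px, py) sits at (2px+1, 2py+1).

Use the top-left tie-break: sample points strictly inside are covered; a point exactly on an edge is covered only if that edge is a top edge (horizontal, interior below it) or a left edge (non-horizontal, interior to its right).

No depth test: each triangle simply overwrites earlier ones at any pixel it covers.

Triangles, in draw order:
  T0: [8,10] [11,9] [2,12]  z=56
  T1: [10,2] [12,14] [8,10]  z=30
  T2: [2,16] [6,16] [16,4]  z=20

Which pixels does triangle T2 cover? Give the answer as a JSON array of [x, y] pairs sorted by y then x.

T0:
  degenerate (2·area = 0) — covers nothing
T1:
  2·area = 40
  edge (10, 2)→(12, 14): d=(2,12) right/bottom  bias=-1
  edge (12, 14)→(8, 10): d=(-4,-4) top-left  bias=+0
  edge (8, 10)→(10, 2): d=(2,-8) top-left  bias=+0
    (0,1)@(1, 3): e=[110,0,-70] → ·  [on edge]
    (1,2)@(3, 5): e=[90,0,-50] → ·  [on edge]
    (2,3)@(5, 7): e=[70,0,-30] → ·  [on edge]
    (4,3)@(9, 7): e=[22,16,2] → █
    (5,3)@(11, 7): e=[-2,24,18] → ·
    (3,4)@(7, 9): e=[50,0,-10] → ·  [on edge]
    (4,4)@(9, 9): e=[26,8,6] → █
    (5,4)@(11, 9): e=[2,16,22] → █
    (6,4)@(13, 9): e=[-22,24,38] → ·
    (4,5)@(9, 11): e=[30,0,10] → █  [on edge]
    (6,5)@(13, 11): e=[-18,16,42] → ·
    (4,6)@(9, 13): e=[34,-8,14] → ·
    (5,6)@(11, 13): e=[10,0,30] → █  [on edge]
    (6,7)@(13, 15): e=[-10,0,50] → ·  [on edge]
  covered (6 px):
    · · · · · · · · ·
    · · · · · · · · ·
    · · · · · · · · ·
    · · · · █ · · · ·
    · · · · █ █ · · ·
    · · · · █ █ · · ·
    · · · · · █ · · ·
    · · · · · · · · ·
T2:
  2·area = 48  (B↔C swapped to make it positive)
  edge (2, 16)→(16, 4): d=(14,-12) top-left  bias=+0
  edge (16, 4)→(6, 16): d=(-10,12) right/bottom  bias=-1
  edge (6, 16)→(2, 16): d=(-4,0) right/bottom  bias=-1
    (7,2)@(15, 5): e=[2,2,44] → █
    (8,2)@(17, 5): e=[26,-22,44] → ·
    (6,3)@(13, 7): e=[6,6,36] → █
    (7,3)@(15, 7): e=[30,-18,36] → ·
    (5,4)@(11, 9): e=[10,10,28] → █
    (6,4)@(13, 9): e=[34,-14,28] → ·
    (4,5)@(9, 11): e=[14,14,20] → █
    (5,5)@(11, 11): e=[38,-10,20] → ·
    (3,6)@(7, 13): e=[18,18,12] → █
    (4,6)@(9, 13): e=[42,-6,12] → ·
    (2,7)@(5, 15): e=[22,22,4] → █
    (3,7)@(7, 15): e=[46,-2,4] → ·
  covered (6 px):
    · · · · · · · · ·
    · · · · · · · · ·
    · · · · · · · █ ·
    · · · · · · █ · ·
    · · · · · █ · · ·
    · · · · █ · · · ·
    · · · █ · · · · ·
    · · █ · · · · · ·

Result: [[7,2],[6,3],[5,4],[4,5],[3,6],[2,7]]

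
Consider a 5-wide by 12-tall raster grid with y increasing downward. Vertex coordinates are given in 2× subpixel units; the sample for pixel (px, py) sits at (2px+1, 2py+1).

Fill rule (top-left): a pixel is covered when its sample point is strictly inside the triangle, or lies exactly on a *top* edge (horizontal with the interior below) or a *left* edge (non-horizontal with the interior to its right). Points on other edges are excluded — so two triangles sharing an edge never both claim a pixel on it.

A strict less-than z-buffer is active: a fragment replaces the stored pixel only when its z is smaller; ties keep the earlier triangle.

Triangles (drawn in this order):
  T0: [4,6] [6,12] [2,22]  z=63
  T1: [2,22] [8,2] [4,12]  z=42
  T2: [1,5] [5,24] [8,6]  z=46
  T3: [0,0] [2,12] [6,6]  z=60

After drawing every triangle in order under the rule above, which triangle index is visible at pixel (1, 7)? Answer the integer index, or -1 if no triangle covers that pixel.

T0:
  2·area = 44
  edge (4, 6)→(6, 12): d=(2,6) right/bottom  bias=-1
  edge (6, 12)→(2, 22): d=(-4,10) right/bottom  bias=-1
  edge (2, 22)→(4, 6): d=(2,-16) top-left  bias=+0
    (1,1)@(3, 3): e=[0,66,-22] → ·  [on edge]
    (2,4)@(5, 9): e=[0,22,22] → ·  [on edge]
    (2,5)@(5, 11): e=[4,14,26] → █
    (3,5)@(7, 11): e=[-8,-6,58] → ·
    (2,6)@(5, 13): e=[8,6,30] → █
    (3,6)@(7, 13): e=[-4,-14,62] → ·
    (1,7)@(3, 15): e=[24,18,2] → █
    (2,7)@(5, 15): e=[12,-2,34] → ·
    (3,7)@(7, 15): e=[0,-22,66] → ·  [on edge]
    (1,8)@(3, 17): e=[28,10,6] → █
    (2,8)@(5, 17): e=[16,-10,38] → ·
    (1,9)@(3, 19): e=[32,2,10] → █
    (4,10)@(9, 21): e=[0,-66,110] → ·  [on edge]
  covered (5 px):
    · · · · ·
    · · · · ·
    · · · · ·
    · · · · ·
    · · · · ·
    · · █ · ·
    · · █ · ·
    · █ · · ·
    · █ · · ·
    · █ · · ·
    · · · · ·
    · · · · ·
T1:
  2·area = 20  (B↔C swapped to make it positive)
  edge (2, 22)→(4, 12): d=(2,-10) top-left  bias=+0
  edge (4, 12)→(8, 2): d=(4,-10) top-left  bias=+0
  edge (8, 2)→(2, 22): d=(-6,20) right/bottom  bias=-1
    (3,2)@(7, 5): e=[16,2,2] → █
    (4,2)@(9, 5): e=[36,22,-38] → ·
    (2,3)@(5, 7): e=[0,-10,30] → ·  [on edge]
    (3,3)@(7, 7): e=[20,10,-10] → ·
    (2,5)@(5, 11): e=[8,6,6] → █
    (3,5)@(7, 11): e=[28,26,-34] → ·
    (2,6)@(5, 13): e=[12,14,-6] → ·
    (1,8)@(3, 17): e=[0,10,10] → █  [on edge]
    (2,8)@(5, 17): e=[20,30,-30] → ·
    (1,9)@(3, 19): e=[4,18,-2] → ·
  covered (3 px):
    · · · · ·
    · · · · ·
    · · · █ ·
    · · · · ·
    · · · · ·
    · · █ · ·
    · · · · ·
    · · · · ·
    · █ · · ·
    · · · · ·
    · · · · ·
    · · · · ·
T2:
  2·area = 129  (B↔C swapped to make it positive)
  edge (1, 5)→(8, 6): d=(7,1) right/bottom  bias=-1
  edge (8, 6)→(5, 24): d=(-3,18) right/bottom  bias=-1
  edge (5, 24)→(1, 5): d=(-4,-19) top-left  bias=+0
    (0,2)@(1, 5): e=[0,129,0] → ·  [on edge]
    (1,3)@(3, 7): e=[12,87,30] → █
    (2,3)@(5, 7): e=[10,51,68] → █
    (3,3)@(7, 7): e=[8,15,106] → █
    (4,3)@(9, 7): e=[6,-21,144] → ·
    (1,4)@(3, 9): e=[26,81,22] → █
    (4,4)@(9, 9): e=[20,-27,136] → ·
    (1,5)@(3, 11): e=[40,75,14] → █
    (4,5)@(9, 11): e=[34,-33,128] → ·
    (1,6)@(3, 13): e=[54,69,6] → █
    (3,6)@(7, 13): e=[50,-3,82] → ·
    (1,7)@(3, 15): e=[68,63,-2] → ·
  covered (16 px):
    · · · · ·
    · · · · ·
    · · · · ·
    · █ █ █ ·
    · █ █ █ ·
    · █ █ █ ·
    · █ █ · ·
    · · █ · ·
    · · █ · ·
    · · █ · ·
    · · █ · ·
    · · █ · ·
T3:
  2·area = 60  (B↔C swapped to make it positive)
  edge (0, 0)→(6, 6): d=(6,6) right/bottom  bias=-1
  edge (6, 6)→(2, 12): d=(-4,6) right/bottom  bias=-1
  edge (2, 12)→(0, 0): d=(-2,-12) top-left  bias=+0
    (0,0)@(1, 1): e=[0,50,10] → ·  [on edge]
    (0,1)@(1, 3): e=[12,42,6] → █
    (1,1)@(3, 3): e=[0,30,30] → ·  [on edge]
    (0,2)@(1, 5): e=[24,34,2] → █
    (1,2)@(3, 5): e=[12,22,26] → █
    (2,2)@(5, 5): e=[0,10,50] → ·  [on edge]
    (0,3)@(1, 7): e=[36,26,-2] → ·
    (1,3)@(3, 7): e=[24,14,22] → █
    (2,3)@(5, 7): e=[12,2,46] → █
    (3,3)@(7, 7): e=[0,-10,70] → ·  [on edge]
    (1,4)@(3, 9): e=[36,6,18] → █
    (2,4)@(5, 9): e=[24,-6,42] → ·
    (4,4)@(9, 9): e=[0,-30,90] → ·  [on edge]
  covered (6 px):
    · · · · ·
    █ · · · ·
    █ █ · · ·
    · █ █ · ·
    · █ · · ·
    · · · · ·
    · · · · ·
    · · · · ·
    · · · · ·
    · · · · ·
    · · · · ·
    · · · · ·

Z-buffer (winner per pixel, '.' = empty):
  . . . . .
  3 . . . .
  3 3 . 1 .
  . 2 2 2 .
  . 2 2 2 .
  . 2 1 2 .
  . 2 2 . .
  . 0 2 . .
  . 1 2 . .
  . 0 2 . .
  . . 2 . .
  . . 2 . .

Answer: 0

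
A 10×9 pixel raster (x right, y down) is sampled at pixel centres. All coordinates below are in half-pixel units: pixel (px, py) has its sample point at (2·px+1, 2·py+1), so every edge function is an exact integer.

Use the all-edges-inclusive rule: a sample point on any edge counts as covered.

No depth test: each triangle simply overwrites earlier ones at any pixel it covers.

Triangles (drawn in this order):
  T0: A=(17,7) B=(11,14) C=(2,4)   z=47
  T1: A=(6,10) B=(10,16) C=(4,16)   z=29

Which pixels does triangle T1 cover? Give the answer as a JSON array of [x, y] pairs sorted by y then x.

T0:
  2·area = 123
  edge (17, 7)→(11, 14): d=(-6,7) inclusive
  edge (11, 14)→(2, 4): d=(-9,-10) inclusive
  edge (2, 4)→(17, 7): d=(15,3) inclusive
    (1,2)@(3, 5): e=[110,1,12] → #
    (2,2)@(5, 5): e=[96,21,6] → #
    (3,2)@(7, 5): e=[82,41,0] → #  [on edge]
    (4,2)@(9, 5): e=[68,61,-6] → ·
    (1,3)@(3, 7): e=[98,-17,42] → ·
    (2,3)@(5, 7): e=[84,3,36] → #
    (4,3)@(9, 7): e=[56,43,24] → #
    (5,3)@(11, 7): e=[42,63,18] → #
    (6,3)@(13, 7): e=[28,83,12] → #
    (7,3)@(15, 7): e=[14,103,6] → #
    (8,3)@(17, 7): e=[0,123,0] → #  [on edge]
    (9,3)@(19, 7): e=[-14,143,-6] → ·
  covered (19 px):
    · · · · · · · · · ·
    · · · · · · · · · ·
    · # # # · · · · · ·
    · · # # # # # # # ·
    · · · # # # # # · ·
    · · · · # # # · · ·
    · · · · · # · · · ·
    · · · · · · · · · ·
    · · · · · · · · · ·
T1:
  2·area = 36
  edge (6, 10)→(10, 16): d=(4,6) inclusive
  edge (10, 16)→(4, 16): d=(-6,0) inclusive
  edge (4, 16)→(6, 10): d=(2,-6) inclusive
    (4,0)@(9, 1): e=[-54,90,0] → ·  [on edge]
    (3,3)@(7, 7): e=[-18,54,0] → ·  [on edge]
    (2,6)@(5, 13): e=[18,18,0] → #  [on edge]
    (3,6)@(7, 13): e=[6,18,12] → #
    (4,6)@(9, 13): e=[-6,18,24] → ·
    (2,7)@(5, 15): e=[26,6,4] → #
    (4,7)@(9, 15): e=[2,6,28] → #
    (5,7)@(11, 15): e=[-10,6,40] → ·
    (2,8)@(5, 17): e=[34,-6,8] → ·
    (3,8)@(7, 17): e=[22,-6,20] → ·
    (4,8)@(9, 17): e=[10,-6,32] → ·
  covered (5 px):
    · · · · · · · · · ·
    · · · · · · · · · ·
    · · · · · · · · · ·
    · · · · · · · · · ·
    · · · · · · · · · ·
    · · · · · · · · · ·
    · · # # · · · · · ·
    · · # # # · · · · ·
    · · · · · · · · · ·

Final: [[2,6],[3,6],[2,7],[3,7],[4,7]]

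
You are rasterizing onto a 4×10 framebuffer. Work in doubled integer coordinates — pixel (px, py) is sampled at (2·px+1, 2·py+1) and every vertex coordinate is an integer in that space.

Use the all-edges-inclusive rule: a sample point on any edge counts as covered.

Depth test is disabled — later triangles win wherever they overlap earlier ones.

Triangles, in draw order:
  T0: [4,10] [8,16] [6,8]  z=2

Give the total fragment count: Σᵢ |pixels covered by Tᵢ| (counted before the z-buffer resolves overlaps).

T0:
  2·area = 20  (B↔C swapped to make it positive)
  edge (4, 10)→(6, 8): d=(2,-2) inclusive
  edge (6, 8)→(8, 16): d=(2,8) inclusive
  edge (8, 16)→(4, 10): d=(-4,-6) inclusive
    (3,3)@(7, 7): e=[0,-10,30] → ·  [on edge]
    (2,4)@(5, 9): e=[0,10,10] → █  [on edge]
    (3,4)@(7, 9): e=[4,-6,22] → ·
    (1,5)@(3, 11): e=[0,30,-10] → ·  [on edge]
    (2,5)@(5, 11): e=[4,14,2] → █
    (3,5)@(7, 11): e=[8,-2,14] → ·
    (0,6)@(1, 13): e=[0,50,-30] → ·  [on edge]
    (2,6)@(5, 13): e=[8,18,-6] → ·
    (3,6)@(7, 13): e=[12,2,6] → █
    (3,7)@(7, 15): e=[16,6,-2] → ·
  covered (3 px):
    · · · ·
    · · · ·
    · · · ·
    · · · ·
    · · █ ·
    · · █ ·
    · · · █
    · · · ·
    · · · ·
    · · · ·

Answer: 3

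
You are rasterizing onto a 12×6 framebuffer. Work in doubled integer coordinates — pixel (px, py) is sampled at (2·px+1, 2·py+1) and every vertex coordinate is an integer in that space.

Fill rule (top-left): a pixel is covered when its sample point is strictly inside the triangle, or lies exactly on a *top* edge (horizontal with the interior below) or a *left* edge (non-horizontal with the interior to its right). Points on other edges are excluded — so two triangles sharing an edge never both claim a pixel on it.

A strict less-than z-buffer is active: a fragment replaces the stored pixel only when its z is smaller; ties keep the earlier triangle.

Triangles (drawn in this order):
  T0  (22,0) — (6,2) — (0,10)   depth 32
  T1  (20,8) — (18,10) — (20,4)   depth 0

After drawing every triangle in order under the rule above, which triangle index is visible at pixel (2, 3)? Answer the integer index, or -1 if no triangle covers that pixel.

T0:
  2·area = 116  (B↔C swapped to make it positive)
  edge (22, 0)→(0, 10): d=(-22,10) right/bottom  bias=-1
  edge (0, 10)→(6, 2): d=(6,-8) top-left  bias=+0
  edge (6, 2)→(22, 0): d=(16,-2) top-left  bias=+0
    (7,0)@(15, 1): e=[48,66,2] → █
    (8,0)@(17, 1): e=[28,82,6] → █
    (9,0)@(19, 1): e=[8,98,10] → █
    (10,0)@(21, 1): e=[-12,114,14] → ·
    (3,1)@(7, 3): e=[84,14,18] → █
    (4,1)@(9, 3): e=[64,30,22] → █
    (5,1)@(11, 3): e=[44,46,26] → █
    (6,1)@(13, 3): e=[24,62,30] → █
    (8,1)@(17, 3): e=[-16,94,38] → ·
    (9,1)@(19, 3): e=[-36,110,42] → ·
    (2,2)@(5, 5): e=[60,10,46] → █
    (5,2)@(11, 5): e=[0,58,58] → ·  [on edge]
  covered (14 px):
    · · · · · · · █ █ █ · ·
    · · · █ █ █ █ █ · · · ·
    · · █ █ █ · · · · · · ·
    · █ █ · · · · · · · · ·
    █ · · · · · · · · · · ·
    · · · · · · · · · · · ·
T1:
  2·area = 8
  edge (20, 8)→(18, 10): d=(-2,2) right/bottom  bias=-1
  edge (18, 10)→(20, 4): d=(2,-6) top-left  bias=+0
  edge (20, 4)→(20, 8): d=(0,4) right/bottom  bias=-1
    (10,0)@(21, 1): e=[12,0,-4] → ·  [on edge]
    (11,2)@(23, 5): e=[0,20,-12] → ·  [on edge]
    (9,3)@(19, 7): e=[4,0,4] → █  [on edge]
    (10,3)@(21, 7): e=[0,12,-4] → ·  [on edge]
    (9,4)@(19, 9): e=[0,4,4] → ·  [on edge]
    (8,5)@(17, 11): e=[0,-4,12] → ·  [on edge]
  covered (1 px):
    · · · · · · · · · · · ·
    · · · · · · · · · · · ·
    · · · · · · · · · · · ·
    · · · · · · · · · █ · ·
    · · · · · · · · · · · ·
    · · · · · · · · · · · ·

Z-buffer (winner per pixel, '.' = empty):
  . . . . . . . 0 0 0 . .
  . . . 0 0 0 0 0 . . . .
  . . 0 0 0 . . . . . . .
  . 0 0 . . . . . . 1 . .
  0 . . . . . . . . . . .
  . . . . . . . . . . . .

Final: 0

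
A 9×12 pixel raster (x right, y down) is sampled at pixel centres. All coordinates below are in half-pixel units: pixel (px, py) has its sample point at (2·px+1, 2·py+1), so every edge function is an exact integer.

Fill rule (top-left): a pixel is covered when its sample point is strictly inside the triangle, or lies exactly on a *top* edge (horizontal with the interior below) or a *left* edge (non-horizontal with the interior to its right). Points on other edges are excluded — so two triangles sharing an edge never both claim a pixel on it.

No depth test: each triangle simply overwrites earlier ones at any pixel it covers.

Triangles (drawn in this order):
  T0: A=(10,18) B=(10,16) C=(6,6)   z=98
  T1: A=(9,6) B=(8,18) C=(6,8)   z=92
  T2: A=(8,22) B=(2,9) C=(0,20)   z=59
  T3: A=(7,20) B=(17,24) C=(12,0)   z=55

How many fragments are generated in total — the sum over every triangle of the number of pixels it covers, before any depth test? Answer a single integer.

T0:
  2·area = 8  (B↔C swapped to make it positive)
  edge (10, 18)→(6, 6): d=(-4,-12) top-left  bias=+0
  edge (6, 6)→(10, 16): d=(4,10) right/bottom  bias=-1
  edge (10, 16)→(10, 18): d=(0,2) right/bottom  bias=-1
    (2,1)@(5, 3): e=[0,-2,10] → ·  [on edge]
    (3,4)@(7, 9): e=[0,2,6] → █  [on edge]
    (4,4)@(9, 9): e=[24,-18,2] → ·
    (3,5)@(7, 11): e=[-8,10,6] → ·
    (4,7)@(9, 15): e=[0,6,2] → █  [on edge]
    (5,7)@(11, 15): e=[24,-14,-2] → ·
    (4,8)@(9, 17): e=[-8,14,2] → ·
    (5,10)@(11, 21): e=[0,10,-2] → ·  [on edge]
  covered (2 px):
    · · · · · · · · ·
    · · · · · · · · ·
    · · · · · · · · ·
    · · · · · · · · ·
    · · · █ · · · · ·
    · · · · · · · · ·
    · · · · · · · · ·
    · · · · █ · · · ·
    · · · · · · · · ·
    · · · · · · · · ·
    · · · · · · · · ·
    · · · · · · · · ·
T1:
  2·area = 34
  edge (9, 6)→(8, 18): d=(-1,12) right/bottom  bias=-1
  edge (8, 18)→(6, 8): d=(-2,-10) top-left  bias=+0
  edge (6, 8)→(9, 6): d=(3,-2) top-left  bias=+0
    (2,1)@(5, 3): e=[51,0,-17] → ·  [on edge]
    (3,4)@(7, 9): e=[21,8,5] → █
    (4,4)@(9, 9): e=[-3,28,9] → ·
    (3,5)@(7, 11): e=[19,4,11] → █
    (4,5)@(9, 11): e=[-5,24,15] → ·
    (3,6)@(7, 13): e=[17,0,17] → █  [on edge]
    (4,6)@(9, 13): e=[-7,20,21] → ·
    (3,7)@(7, 15): e=[15,-4,23] → ·
    (4,11)@(9, 23): e=[-17,0,51] → ·  [on edge]
  covered (3 px):
    · · · · · · · · ·
    · · · · · · · · ·
    · · · · · · · · ·
    · · · · · · · · ·
    · · · █ · · · · ·
    · · · █ · · · · ·
    · · · █ · · · · ·
    · · · · · · · · ·
    · · · · · · · · ·
    · · · · · · · · ·
    · · · · · · · · ·
    · · · · · · · · ·
T2:
  2·area = 92  (B↔C swapped to make it positive)
  edge (8, 22)→(0, 20): d=(-8,-2) top-left  bias=+0
  edge (0, 20)→(2, 9): d=(2,-11) top-left  bias=+0
  edge (2, 9)→(8, 22): d=(6,13) right/bottom  bias=-1
    (1,6)@(3, 13): e=[62,19,11] → █
    (2,6)@(5, 13): e=[66,41,-15] → ·
    (0,7)@(1, 15): e=[42,1,49] → █
    (2,7)@(5, 15): e=[50,45,-3] → ·
    (0,8)@(1, 17): e=[26,5,61] → █
    (2,8)@(5, 17): e=[34,49,9] → █
    (3,8)@(7, 17): e=[38,71,-17] → ·
    (0,9)@(1, 19): e=[10,9,73] → █
    (3,9)@(7, 19): e=[22,75,-5] → ·
    (0,10)@(1, 21): e=[-6,13,85] → ·
    (1,10)@(3, 21): e=[-2,35,59] → ·
    (2,10)@(5, 21): e=[2,57,33] → █
  covered (11 px):
    · · · · · · · · ·
    · · · · · · · · ·
    · · · · · · · · ·
    · · · · · · · · ·
    · · · · · · · · ·
    · · · · · · · · ·
    · █ · · · · · · ·
    █ █ · · · · · · ·
    █ █ █ · · · · · ·
    █ █ █ · · · · · ·
    · · █ █ · · · · ·
    · · · · · · · · ·
T3:
  2·area = 220  (B↔C swapped to make it positive)
  edge (7, 20)→(12, 0): d=(5,-20) top-left  bias=+0
  edge (12, 0)→(17, 24): d=(5,24) right/bottom  bias=-1
  edge (17, 24)→(7, 20): d=(-10,-4) top-left  bias=+0
    (5,2)@(11, 5): e=[5,49,166] → █
    (6,2)@(13, 5): e=[45,1,174] → █
    (7,2)@(15, 5): e=[85,-47,182] → ·
    (5,3)@(11, 7): e=[15,59,146] → █
    (7,3)@(15, 7): e=[95,-37,162] → ·
    (5,4)@(11, 9): e=[25,69,126] → █
    (7,4)@(15, 9): e=[105,-27,142] → ·
    (5,5)@(11, 11): e=[35,79,106] → █
    (7,5)@(15, 11): e=[115,-17,122] → ·
    (4,6)@(9, 13): e=[5,137,78] → █
    (7,6)@(15, 13): e=[125,-7,102] → ·
    (4,7)@(9, 15): e=[15,147,58] → █
  covered (27 px):
    · · · · · · · · ·
    · · · · · · · · ·
    · · · · · █ █ · ·
    · · · · · █ █ · ·
    · · · · · █ █ · ·
    · · · · · █ █ · ·
    · · · · █ █ █ · ·
    · · · · █ █ █ █ ·
    · · · · █ █ █ █ ·
    · · · · █ █ █ █ ·
    · · · · · █ █ █ ·
    · · · · · · · █ ·

Final: 43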